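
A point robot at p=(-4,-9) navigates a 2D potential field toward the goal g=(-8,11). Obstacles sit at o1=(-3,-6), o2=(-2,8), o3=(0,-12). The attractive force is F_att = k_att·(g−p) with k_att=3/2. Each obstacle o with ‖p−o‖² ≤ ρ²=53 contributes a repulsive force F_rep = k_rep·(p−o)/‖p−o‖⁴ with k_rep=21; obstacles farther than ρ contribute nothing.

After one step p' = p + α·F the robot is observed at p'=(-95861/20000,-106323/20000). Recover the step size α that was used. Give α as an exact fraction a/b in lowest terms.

α = 1/8

F_att = 3/2·(g−p) = 3/2·(-4,20) = (-6.0000,30.0000)
o1: d²=10 ≤ ρ²=53; F_rep = 21·(-1,-3)/10² = (-0.2100,-0.6300)
o2: d²=293 > ρ²=53 → inactive
o3: d²=25 ≤ ρ²=53; F_rep = 21·(-4,3)/25² = (-0.1344,0.1008)
F = F_att + ΣF_rep = (-6.3444,29.4708)
Δp = p'−p = (-0.7931,3.6839); α = Δx/Fx = (-15861/20000) / (-15861/2500) = 1/8
check: Δy/Fy = (73677/20000) / (73677/2500) = 1/8 ✓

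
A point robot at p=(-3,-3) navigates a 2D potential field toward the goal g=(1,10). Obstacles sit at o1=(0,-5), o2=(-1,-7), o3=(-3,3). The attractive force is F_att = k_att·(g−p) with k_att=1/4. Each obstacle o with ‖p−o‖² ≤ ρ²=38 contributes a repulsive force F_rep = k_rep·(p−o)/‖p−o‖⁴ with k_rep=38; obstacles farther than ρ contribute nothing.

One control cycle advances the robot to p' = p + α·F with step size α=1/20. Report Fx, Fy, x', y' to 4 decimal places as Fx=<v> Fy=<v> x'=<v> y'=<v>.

F_att = 1/4·(g−p) = 1/4·(4,13) = (1.0000,3.2500)
o1: d²=13 ≤ ρ²=38; F_rep = 38·(-3,2)/13² = (-0.6746,0.4497)
o2: d²=20 ≤ ρ²=38; F_rep = 38·(-2,4)/20² = (-0.1900,0.3800)
o3: d²=36 ≤ ρ²=38; F_rep = 38·(0,-6)/36² = (0.0000,-0.1759)
F = F_att + ΣF_rep = (0.1354,3.9038)
p' = p + 1/20·F = (-2.9932,-2.8048)

Fx=0.1354 Fy=3.9038 x'=-2.9932 y'=-2.8048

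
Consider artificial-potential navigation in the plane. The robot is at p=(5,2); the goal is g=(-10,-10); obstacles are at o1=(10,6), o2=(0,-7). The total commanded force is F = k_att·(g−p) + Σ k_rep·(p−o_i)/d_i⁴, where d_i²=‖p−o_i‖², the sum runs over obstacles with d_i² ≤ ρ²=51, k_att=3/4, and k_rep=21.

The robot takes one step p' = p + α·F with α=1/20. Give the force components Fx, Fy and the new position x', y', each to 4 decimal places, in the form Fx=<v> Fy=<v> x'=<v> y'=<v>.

F_att = 3/4·(g−p) = 3/4·(-15,-12) = (-11.2500,-9.0000)
o1: d²=41 ≤ ρ²=51; F_rep = 21·(-5,-4)/41² = (-0.0625,-0.0500)
o2: d²=106 > ρ²=51 → inactive
F = F_att + ΣF_rep = (-11.3125,-9.0500)
p' = p + 1/20·F = (4.4344,1.5475)

Fx=-11.3125 Fy=-9.0500 x'=4.4344 y'=1.5475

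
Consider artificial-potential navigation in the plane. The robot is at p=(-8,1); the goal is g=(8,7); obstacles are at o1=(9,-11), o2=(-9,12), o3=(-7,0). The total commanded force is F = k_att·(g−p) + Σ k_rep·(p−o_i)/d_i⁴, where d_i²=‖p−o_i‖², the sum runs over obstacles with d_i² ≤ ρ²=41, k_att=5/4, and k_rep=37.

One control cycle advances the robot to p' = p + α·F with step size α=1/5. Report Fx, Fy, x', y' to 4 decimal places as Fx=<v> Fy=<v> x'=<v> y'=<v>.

Fx=10.7500 Fy=16.7500 x'=-5.8500 y'=4.3500

F_att = 5/4·(g−p) = 5/4·(16,6) = (20.0000,7.5000)
o1: d²=433 > ρ²=41 → inactive
o2: d²=122 > ρ²=41 → inactive
o3: d²=2 ≤ ρ²=41; F_rep = 37·(-1,1)/2² = (-9.2500,9.2500)
F = F_att + ΣF_rep = (10.7500,16.7500)
p' = p + 1/5·F = (-5.8500,4.3500)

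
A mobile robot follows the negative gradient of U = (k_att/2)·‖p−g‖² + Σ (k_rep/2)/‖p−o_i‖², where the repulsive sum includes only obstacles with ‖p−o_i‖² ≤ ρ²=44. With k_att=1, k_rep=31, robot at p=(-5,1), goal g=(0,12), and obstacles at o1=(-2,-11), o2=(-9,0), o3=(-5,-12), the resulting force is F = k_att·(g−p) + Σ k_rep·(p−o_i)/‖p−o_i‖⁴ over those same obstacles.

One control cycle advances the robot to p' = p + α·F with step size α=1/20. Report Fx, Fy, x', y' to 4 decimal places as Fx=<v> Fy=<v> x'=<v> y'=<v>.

Fx=5.4291 Fy=11.1073 x'=-4.7285 y'=1.5554

F_att = 1·(g−p) = 1·(5,11) = (5.0000,11.0000)
o1: d²=153 > ρ²=44 → inactive
o2: d²=17 ≤ ρ²=44; F_rep = 31·(4,1)/17² = (0.4291,0.1073)
o3: d²=169 > ρ²=44 → inactive
F = F_att + ΣF_rep = (5.4291,11.1073)
p' = p + 1/20·F = (-4.7285,1.5554)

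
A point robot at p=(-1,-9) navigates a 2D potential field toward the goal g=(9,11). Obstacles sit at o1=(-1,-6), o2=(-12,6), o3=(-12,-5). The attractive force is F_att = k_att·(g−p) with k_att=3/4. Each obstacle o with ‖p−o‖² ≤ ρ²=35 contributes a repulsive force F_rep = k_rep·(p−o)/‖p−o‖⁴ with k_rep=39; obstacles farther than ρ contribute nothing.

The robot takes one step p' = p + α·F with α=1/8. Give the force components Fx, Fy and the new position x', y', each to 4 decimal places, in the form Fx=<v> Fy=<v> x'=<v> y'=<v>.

Fx=7.5000 Fy=13.5556 x'=-0.0625 y'=-7.3056

F_att = 3/4·(g−p) = 3/4·(10,20) = (7.5000,15.0000)
o1: d²=9 ≤ ρ²=35; F_rep = 39·(0,-3)/9² = (0.0000,-1.4444)
o2: d²=346 > ρ²=35 → inactive
o3: d²=137 > ρ²=35 → inactive
F = F_att + ΣF_rep = (7.5000,13.5556)
p' = p + 1/8·F = (-0.0625,-7.3056)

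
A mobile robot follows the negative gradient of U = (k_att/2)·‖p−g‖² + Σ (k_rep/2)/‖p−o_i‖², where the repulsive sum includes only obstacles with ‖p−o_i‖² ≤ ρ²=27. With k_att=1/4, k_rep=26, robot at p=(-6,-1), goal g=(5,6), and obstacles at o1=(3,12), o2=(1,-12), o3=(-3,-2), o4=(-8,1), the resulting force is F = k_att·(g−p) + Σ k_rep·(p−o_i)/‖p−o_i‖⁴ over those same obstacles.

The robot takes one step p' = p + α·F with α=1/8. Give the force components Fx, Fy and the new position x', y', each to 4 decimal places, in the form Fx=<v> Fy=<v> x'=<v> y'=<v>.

Fx=2.7825 Fy=1.1975 x'=-5.6522 y'=-0.8503

F_att = 1/4·(g−p) = 1/4·(11,7) = (2.7500,1.7500)
o1: d²=250 > ρ²=27 → inactive
o2: d²=170 > ρ²=27 → inactive
o3: d²=10 ≤ ρ²=27; F_rep = 26·(-3,1)/10² = (-0.7800,0.2600)
o4: d²=8 ≤ ρ²=27; F_rep = 26·(2,-2)/8² = (0.8125,-0.8125)
F = F_att + ΣF_rep = (2.7825,1.1975)
p' = p + 1/8·F = (-5.6522,-0.8503)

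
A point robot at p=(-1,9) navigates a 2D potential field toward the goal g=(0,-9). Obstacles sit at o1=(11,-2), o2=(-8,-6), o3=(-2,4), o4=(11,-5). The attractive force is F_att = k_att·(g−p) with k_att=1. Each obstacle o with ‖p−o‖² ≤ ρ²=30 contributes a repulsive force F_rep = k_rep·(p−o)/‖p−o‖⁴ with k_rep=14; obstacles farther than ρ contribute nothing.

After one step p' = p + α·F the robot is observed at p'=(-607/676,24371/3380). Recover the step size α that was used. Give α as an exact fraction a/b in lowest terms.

α = 1/10

F_att = 1·(g−p) = 1·(1,-18) = (1.0000,-18.0000)
o1: d²=265 > ρ²=30 → inactive
o2: d²=274 > ρ²=30 → inactive
o3: d²=26 ≤ ρ²=30; F_rep = 14·(1,5)/26² = (0.0207,0.1036)
o4: d²=340 > ρ²=30 → inactive
F = F_att + ΣF_rep = (1.0207,-17.8964)
Δp = p'−p = (0.1021,-1.7896); α = Δx/Fx = (69/676) / (345/338) = 1/10
check: Δy/Fy = (-6049/3380) / (-6049/338) = 1/10 ✓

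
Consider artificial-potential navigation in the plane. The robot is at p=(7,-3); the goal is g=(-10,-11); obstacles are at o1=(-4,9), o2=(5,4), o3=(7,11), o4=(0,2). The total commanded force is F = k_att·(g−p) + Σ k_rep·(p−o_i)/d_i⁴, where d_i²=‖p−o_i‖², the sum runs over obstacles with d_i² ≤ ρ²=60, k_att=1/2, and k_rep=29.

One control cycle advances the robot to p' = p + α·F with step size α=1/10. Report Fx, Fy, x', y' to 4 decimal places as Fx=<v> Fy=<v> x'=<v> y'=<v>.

F_att = 1/2·(g−p) = 1/2·(-17,-8) = (-8.5000,-4.0000)
o1: d²=265 > ρ²=60 → inactive
o2: d²=53 ≤ ρ²=60; F_rep = 29·(2,-7)/53² = (0.0206,-0.0723)
o3: d²=196 > ρ²=60 → inactive
o4: d²=74 > ρ²=60 → inactive
F = F_att + ΣF_rep = (-8.4794,-4.0723)
p' = p + 1/10·F = (6.1521,-3.4072)

Fx=-8.4794 Fy=-4.0723 x'=6.1521 y'=-3.4072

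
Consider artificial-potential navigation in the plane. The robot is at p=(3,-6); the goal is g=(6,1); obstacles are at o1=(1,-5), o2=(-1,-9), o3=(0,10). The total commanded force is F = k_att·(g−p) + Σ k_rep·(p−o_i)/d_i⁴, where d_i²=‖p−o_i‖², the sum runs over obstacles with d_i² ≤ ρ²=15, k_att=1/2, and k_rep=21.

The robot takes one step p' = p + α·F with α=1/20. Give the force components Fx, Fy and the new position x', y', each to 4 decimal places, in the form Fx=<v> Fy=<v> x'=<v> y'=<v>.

F_att = 1/2·(g−p) = 1/2·(3,7) = (1.5000,3.5000)
o1: d²=5 ≤ ρ²=15; F_rep = 21·(2,-1)/5² = (1.6800,-0.8400)
o2: d²=25 > ρ²=15 → inactive
o3: d²=265 > ρ²=15 → inactive
F = F_att + ΣF_rep = (3.1800,2.6600)
p' = p + 1/20·F = (3.1590,-5.8670)

Fx=3.1800 Fy=2.6600 x'=3.1590 y'=-5.8670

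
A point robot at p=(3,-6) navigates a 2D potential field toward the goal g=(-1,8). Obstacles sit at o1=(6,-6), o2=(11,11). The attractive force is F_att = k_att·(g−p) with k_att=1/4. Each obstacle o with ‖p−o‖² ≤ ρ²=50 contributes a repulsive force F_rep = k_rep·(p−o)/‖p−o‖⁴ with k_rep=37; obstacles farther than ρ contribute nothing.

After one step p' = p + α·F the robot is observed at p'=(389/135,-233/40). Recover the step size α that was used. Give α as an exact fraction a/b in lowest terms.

α = 1/20

F_att = 1/4·(g−p) = 1/4·(-4,14) = (-1.0000,3.5000)
o1: d²=9 ≤ ρ²=50; F_rep = 37·(-3,0)/9² = (-1.3704,0.0000)
o2: d²=353 > ρ²=50 → inactive
F = F_att + ΣF_rep = (-2.3704,3.5000)
Δp = p'−p = (-0.1185,0.1750); α = Δx/Fx = (-16/135) / (-64/27) = 1/20
check: Δy/Fy = (7/40) / (7/2) = 1/20 ✓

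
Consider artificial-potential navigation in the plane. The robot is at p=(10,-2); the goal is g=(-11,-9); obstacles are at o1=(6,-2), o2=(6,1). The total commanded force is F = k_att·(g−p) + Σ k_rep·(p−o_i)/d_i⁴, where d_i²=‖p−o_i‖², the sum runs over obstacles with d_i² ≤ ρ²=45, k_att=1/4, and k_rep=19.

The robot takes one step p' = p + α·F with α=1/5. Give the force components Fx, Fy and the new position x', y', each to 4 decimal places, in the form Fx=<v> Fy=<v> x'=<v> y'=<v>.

Fx=-4.8315 Fy=-1.8412 x'=9.0337 y'=-2.3682

F_att = 1/4·(g−p) = 1/4·(-21,-7) = (-5.2500,-1.7500)
o1: d²=16 ≤ ρ²=45; F_rep = 19·(4,0)/16² = (0.2969,0.0000)
o2: d²=25 ≤ ρ²=45; F_rep = 19·(4,-3)/25² = (0.1216,-0.0912)
F = F_att + ΣF_rep = (-4.8315,-1.8412)
p' = p + 1/5·F = (9.0337,-2.3682)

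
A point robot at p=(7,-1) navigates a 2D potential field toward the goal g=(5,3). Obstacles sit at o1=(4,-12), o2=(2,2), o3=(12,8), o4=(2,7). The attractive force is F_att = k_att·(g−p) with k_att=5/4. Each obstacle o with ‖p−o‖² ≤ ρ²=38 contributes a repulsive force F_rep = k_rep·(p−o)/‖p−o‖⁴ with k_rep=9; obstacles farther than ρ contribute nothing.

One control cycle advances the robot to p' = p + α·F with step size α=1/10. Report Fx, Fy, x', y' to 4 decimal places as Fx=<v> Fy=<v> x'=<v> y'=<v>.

F_att = 5/4·(g−p) = 5/4·(-2,4) = (-2.5000,5.0000)
o1: d²=130 > ρ²=38 → inactive
o2: d²=34 ≤ ρ²=38; F_rep = 9·(5,-3)/34² = (0.0389,-0.0234)
o3: d²=106 > ρ²=38 → inactive
o4: d²=89 > ρ²=38 → inactive
F = F_att + ΣF_rep = (-2.4611,4.9766)
p' = p + 1/10·F = (6.7539,-0.5023)

Fx=-2.4611 Fy=4.9766 x'=6.7539 y'=-0.5023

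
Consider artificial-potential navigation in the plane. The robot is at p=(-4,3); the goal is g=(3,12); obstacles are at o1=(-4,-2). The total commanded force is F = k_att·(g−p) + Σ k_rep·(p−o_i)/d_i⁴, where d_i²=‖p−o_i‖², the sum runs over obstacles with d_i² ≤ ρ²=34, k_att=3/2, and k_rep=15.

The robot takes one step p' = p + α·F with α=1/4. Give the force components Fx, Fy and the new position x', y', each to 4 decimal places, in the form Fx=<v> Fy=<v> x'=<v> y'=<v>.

Fx=10.5000 Fy=13.6200 x'=-1.3750 y'=6.4050

F_att = 3/2·(g−p) = 3/2·(7,9) = (10.5000,13.5000)
o1: d²=25 ≤ ρ²=34; F_rep = 15·(0,5)/25² = (0.0000,0.1200)
F = F_att + ΣF_rep = (10.5000,13.6200)
p' = p + 1/4·F = (-1.3750,6.4050)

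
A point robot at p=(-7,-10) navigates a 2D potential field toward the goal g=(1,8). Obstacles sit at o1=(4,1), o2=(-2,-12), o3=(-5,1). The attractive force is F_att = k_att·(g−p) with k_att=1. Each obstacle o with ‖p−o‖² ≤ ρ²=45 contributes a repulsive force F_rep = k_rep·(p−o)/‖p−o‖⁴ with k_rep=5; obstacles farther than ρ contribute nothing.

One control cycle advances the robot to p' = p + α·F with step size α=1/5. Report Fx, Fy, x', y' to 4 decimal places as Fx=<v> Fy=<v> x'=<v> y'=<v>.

F_att = 1·(g−p) = 1·(8,18) = (8.0000,18.0000)
o1: d²=242 > ρ²=45 → inactive
o2: d²=29 ≤ ρ²=45; F_rep = 5·(-5,2)/29² = (-0.0297,0.0119)
o3: d²=125 > ρ²=45 → inactive
F = F_att + ΣF_rep = (7.9703,18.0119)
p' = p + 1/5·F = (-5.4059,-6.3976)

Fx=7.9703 Fy=18.0119 x'=-5.4059 y'=-6.3976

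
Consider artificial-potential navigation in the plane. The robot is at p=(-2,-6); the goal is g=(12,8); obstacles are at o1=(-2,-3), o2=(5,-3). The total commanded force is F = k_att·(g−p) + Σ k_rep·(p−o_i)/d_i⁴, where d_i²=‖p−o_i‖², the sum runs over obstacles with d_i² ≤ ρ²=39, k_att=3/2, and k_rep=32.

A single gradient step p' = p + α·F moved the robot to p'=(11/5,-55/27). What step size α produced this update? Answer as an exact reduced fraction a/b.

F_att = 3/2·(g−p) = 3/2·(14,14) = (21.0000,21.0000)
o1: d²=9 ≤ ρ²=39; F_rep = 32·(0,-3)/9² = (0.0000,-1.1852)
o2: d²=58 > ρ²=39 → inactive
F = F_att + ΣF_rep = (21.0000,19.8148)
Δp = p'−p = (4.2000,3.9630); α = Δx/Fx = (21/5) / (21) = 1/5
check: Δy/Fy = (107/27) / (535/27) = 1/5 ✓

α = 1/5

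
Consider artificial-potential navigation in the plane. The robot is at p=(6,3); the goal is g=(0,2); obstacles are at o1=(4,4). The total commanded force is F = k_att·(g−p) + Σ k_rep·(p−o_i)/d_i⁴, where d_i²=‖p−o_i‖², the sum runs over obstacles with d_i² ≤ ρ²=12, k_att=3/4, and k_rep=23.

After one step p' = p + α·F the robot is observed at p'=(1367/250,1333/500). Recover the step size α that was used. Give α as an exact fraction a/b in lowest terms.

α = 1/5

F_att = 3/4·(g−p) = 3/4·(-6,-1) = (-4.5000,-0.7500)
o1: d²=5 ≤ ρ²=12; F_rep = 23·(2,-1)/5² = (1.8400,-0.9200)
F = F_att + ΣF_rep = (-2.6600,-1.6700)
Δp = p'−p = (-0.5320,-0.3340); α = Δx/Fx = (-133/250) / (-133/50) = 1/5
check: Δy/Fy = (-167/500) / (-167/100) = 1/5 ✓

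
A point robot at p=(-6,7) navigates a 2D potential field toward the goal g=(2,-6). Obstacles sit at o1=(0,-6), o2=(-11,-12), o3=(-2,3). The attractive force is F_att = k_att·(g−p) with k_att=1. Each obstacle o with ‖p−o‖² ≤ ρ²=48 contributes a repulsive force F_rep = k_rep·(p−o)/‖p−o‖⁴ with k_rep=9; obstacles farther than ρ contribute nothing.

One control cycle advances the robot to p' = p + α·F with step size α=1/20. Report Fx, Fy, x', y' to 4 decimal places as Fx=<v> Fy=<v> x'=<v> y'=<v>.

F_att = 1·(g−p) = 1·(8,-13) = (8.0000,-13.0000)
o1: d²=205 > ρ²=48 → inactive
o2: d²=386 > ρ²=48 → inactive
o3: d²=32 ≤ ρ²=48; F_rep = 9·(-4,4)/32² = (-0.0352,0.0352)
F = F_att + ΣF_rep = (7.9648,-12.9648)
p' = p + 1/20·F = (-5.6018,6.3518)

Fx=7.9648 Fy=-12.9648 x'=-5.6018 y'=6.3518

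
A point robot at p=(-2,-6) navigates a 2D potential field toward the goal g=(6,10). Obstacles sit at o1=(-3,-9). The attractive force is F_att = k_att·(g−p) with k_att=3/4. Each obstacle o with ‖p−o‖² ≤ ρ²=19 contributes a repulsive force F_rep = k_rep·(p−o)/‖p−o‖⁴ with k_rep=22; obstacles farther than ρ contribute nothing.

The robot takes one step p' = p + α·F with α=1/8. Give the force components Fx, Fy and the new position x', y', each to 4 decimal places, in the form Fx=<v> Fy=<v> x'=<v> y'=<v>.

F_att = 3/4·(g−p) = 3/4·(8,16) = (6.0000,12.0000)
o1: d²=10 ≤ ρ²=19; F_rep = 22·(1,3)/10² = (0.2200,0.6600)
F = F_att + ΣF_rep = (6.2200,12.6600)
p' = p + 1/8·F = (-1.2225,-4.4175)

Fx=6.2200 Fy=12.6600 x'=-1.2225 y'=-4.4175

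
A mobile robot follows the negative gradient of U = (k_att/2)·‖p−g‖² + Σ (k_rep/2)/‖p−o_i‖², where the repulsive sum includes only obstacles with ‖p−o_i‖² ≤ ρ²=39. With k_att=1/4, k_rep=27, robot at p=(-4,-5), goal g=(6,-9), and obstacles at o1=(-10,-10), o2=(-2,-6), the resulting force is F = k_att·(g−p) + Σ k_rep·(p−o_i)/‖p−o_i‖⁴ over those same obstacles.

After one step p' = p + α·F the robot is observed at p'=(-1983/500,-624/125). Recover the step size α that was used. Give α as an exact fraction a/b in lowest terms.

F_att = 1/4·(g−p) = 1/4·(10,-4) = (2.5000,-1.0000)
o1: d²=61 > ρ²=39 → inactive
o2: d²=5 ≤ ρ²=39; F_rep = 27·(-2,1)/5² = (-2.1600,1.0800)
F = F_att + ΣF_rep = (0.3400,0.0800)
Δp = p'−p = (0.0340,0.0080); α = Δx/Fx = (17/500) / (17/50) = 1/10
check: Δy/Fy = (1/125) / (2/25) = 1/10 ✓

α = 1/10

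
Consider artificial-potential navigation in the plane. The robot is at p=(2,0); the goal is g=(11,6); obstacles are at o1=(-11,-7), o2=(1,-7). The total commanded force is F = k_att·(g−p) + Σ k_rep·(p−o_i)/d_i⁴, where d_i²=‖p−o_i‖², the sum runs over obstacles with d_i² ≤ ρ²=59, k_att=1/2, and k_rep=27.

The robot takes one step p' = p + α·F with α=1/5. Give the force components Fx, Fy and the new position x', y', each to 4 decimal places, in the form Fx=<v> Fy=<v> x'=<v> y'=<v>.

F_att = 1/2·(g−p) = 1/2·(9,6) = (4.5000,3.0000)
o1: d²=218 > ρ²=59 → inactive
o2: d²=50 ≤ ρ²=59; F_rep = 27·(1,7)/50² = (0.0108,0.0756)
F = F_att + ΣF_rep = (4.5108,3.0756)
p' = p + 1/5·F = (2.9022,0.6151)

Fx=4.5108 Fy=3.0756 x'=2.9022 y'=0.6151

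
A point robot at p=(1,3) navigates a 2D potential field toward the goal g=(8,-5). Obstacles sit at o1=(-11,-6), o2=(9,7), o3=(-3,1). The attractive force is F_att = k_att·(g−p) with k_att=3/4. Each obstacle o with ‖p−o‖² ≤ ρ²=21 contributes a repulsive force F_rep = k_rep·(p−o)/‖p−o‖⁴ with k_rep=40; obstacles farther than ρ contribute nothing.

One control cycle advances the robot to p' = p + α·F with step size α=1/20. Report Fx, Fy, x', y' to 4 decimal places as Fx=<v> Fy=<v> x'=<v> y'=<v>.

Fx=5.6500 Fy=-5.8000 x'=1.2825 y'=2.7100

F_att = 3/4·(g−p) = 3/4·(7,-8) = (5.2500,-6.0000)
o1: d²=225 > ρ²=21 → inactive
o2: d²=80 > ρ²=21 → inactive
o3: d²=20 ≤ ρ²=21; F_rep = 40·(4,2)/20² = (0.4000,0.2000)
F = F_att + ΣF_rep = (5.6500,-5.8000)
p' = p + 1/20·F = (1.2825,2.7100)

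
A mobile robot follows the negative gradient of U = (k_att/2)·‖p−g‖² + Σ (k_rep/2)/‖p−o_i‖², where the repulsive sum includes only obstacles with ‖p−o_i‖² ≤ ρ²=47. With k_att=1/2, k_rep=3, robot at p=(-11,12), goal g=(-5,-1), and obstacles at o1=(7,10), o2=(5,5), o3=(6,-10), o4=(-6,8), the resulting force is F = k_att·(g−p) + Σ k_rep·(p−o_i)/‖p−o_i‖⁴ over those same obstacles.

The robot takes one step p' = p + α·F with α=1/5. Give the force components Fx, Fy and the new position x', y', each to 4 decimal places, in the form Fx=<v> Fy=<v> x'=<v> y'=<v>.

Fx=2.9911 Fy=-6.4929 x'=-10.4018 y'=10.7014

F_att = 1/2·(g−p) = 1/2·(6,-13) = (3.0000,-6.5000)
o1: d²=328 > ρ²=47 → inactive
o2: d²=305 > ρ²=47 → inactive
o3: d²=773 > ρ²=47 → inactive
o4: d²=41 ≤ ρ²=47; F_rep = 3·(-5,4)/41² = (-0.0089,0.0071)
F = F_att + ΣF_rep = (2.9911,-6.4929)
p' = p + 1/5·F = (-10.4018,10.7014)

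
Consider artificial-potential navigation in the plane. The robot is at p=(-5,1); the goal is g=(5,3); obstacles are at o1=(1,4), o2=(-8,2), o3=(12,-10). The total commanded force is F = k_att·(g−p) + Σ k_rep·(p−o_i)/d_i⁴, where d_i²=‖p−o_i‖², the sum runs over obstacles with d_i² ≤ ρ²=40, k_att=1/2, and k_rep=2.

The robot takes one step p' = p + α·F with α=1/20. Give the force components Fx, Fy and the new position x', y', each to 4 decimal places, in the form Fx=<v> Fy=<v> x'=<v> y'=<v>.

F_att = 1/2·(g−p) = 1/2·(10,2) = (5.0000,1.0000)
o1: d²=45 > ρ²=40 → inactive
o2: d²=10 ≤ ρ²=40; F_rep = 2·(3,-1)/10² = (0.0600,-0.0200)
o3: d²=410 > ρ²=40 → inactive
F = F_att + ΣF_rep = (5.0600,0.9800)
p' = p + 1/20·F = (-4.7470,1.0490)

Fx=5.0600 Fy=0.9800 x'=-4.7470 y'=1.0490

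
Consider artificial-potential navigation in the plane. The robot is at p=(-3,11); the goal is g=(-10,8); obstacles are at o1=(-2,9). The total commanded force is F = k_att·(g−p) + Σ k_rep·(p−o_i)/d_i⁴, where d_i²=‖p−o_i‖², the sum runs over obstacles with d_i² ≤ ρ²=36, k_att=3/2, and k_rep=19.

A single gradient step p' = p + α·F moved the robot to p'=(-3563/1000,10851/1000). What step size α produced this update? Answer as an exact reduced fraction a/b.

α = 1/20

F_att = 3/2·(g−p) = 3/2·(-7,-3) = (-10.5000,-4.5000)
o1: d²=5 ≤ ρ²=36; F_rep = 19·(-1,2)/5² = (-0.7600,1.5200)
F = F_att + ΣF_rep = (-11.2600,-2.9800)
Δp = p'−p = (-0.5630,-0.1490); α = Δx/Fx = (-563/1000) / (-563/50) = 1/20
check: Δy/Fy = (-149/1000) / (-149/50) = 1/20 ✓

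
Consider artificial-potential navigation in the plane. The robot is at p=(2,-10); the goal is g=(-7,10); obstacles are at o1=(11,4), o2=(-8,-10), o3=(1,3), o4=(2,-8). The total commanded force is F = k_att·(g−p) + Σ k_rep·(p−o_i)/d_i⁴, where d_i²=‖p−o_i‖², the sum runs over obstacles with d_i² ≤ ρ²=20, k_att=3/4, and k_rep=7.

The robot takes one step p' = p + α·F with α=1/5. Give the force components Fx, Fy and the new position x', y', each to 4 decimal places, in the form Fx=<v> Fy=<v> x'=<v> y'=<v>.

Fx=-6.7500 Fy=14.1250 x'=0.6500 y'=-7.1750

F_att = 3/4·(g−p) = 3/4·(-9,20) = (-6.7500,15.0000)
o1: d²=277 > ρ²=20 → inactive
o2: d²=100 > ρ²=20 → inactive
o3: d²=170 > ρ²=20 → inactive
o4: d²=4 ≤ ρ²=20; F_rep = 7·(0,-2)/4² = (0.0000,-0.8750)
F = F_att + ΣF_rep = (-6.7500,14.1250)
p' = p + 1/5·F = (0.6500,-7.1750)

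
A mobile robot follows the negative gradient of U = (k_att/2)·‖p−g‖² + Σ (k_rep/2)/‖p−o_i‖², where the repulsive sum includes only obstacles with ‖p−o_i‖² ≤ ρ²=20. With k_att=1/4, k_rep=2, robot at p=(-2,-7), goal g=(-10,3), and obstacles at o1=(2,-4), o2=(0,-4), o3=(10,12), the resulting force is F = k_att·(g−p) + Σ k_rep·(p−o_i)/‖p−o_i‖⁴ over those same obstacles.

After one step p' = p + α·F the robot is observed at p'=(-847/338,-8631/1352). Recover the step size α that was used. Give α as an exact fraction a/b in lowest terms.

F_att = 1/4·(g−p) = 1/4·(-8,10) = (-2.0000,2.5000)
o1: d²=25 > ρ²=20 → inactive
o2: d²=13 ≤ ρ²=20; F_rep = 2·(-2,-3)/13² = (-0.0237,-0.0355)
o3: d²=505 > ρ²=20 → inactive
F = F_att + ΣF_rep = (-2.0237,2.4645)
Δp = p'−p = (-0.5059,0.6161); α = Δx/Fx = (-171/338) / (-342/169) = 1/4
check: Δy/Fy = (833/1352) / (833/338) = 1/4 ✓

α = 1/4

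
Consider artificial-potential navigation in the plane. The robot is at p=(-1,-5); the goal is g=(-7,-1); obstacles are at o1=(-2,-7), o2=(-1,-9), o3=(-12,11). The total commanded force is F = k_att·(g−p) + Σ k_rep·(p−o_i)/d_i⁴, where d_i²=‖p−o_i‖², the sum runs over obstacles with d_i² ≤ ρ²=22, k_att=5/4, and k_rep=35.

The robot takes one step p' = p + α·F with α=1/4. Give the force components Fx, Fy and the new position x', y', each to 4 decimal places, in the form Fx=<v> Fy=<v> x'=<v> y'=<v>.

Fx=-6.1000 Fy=8.3469 x'=-2.5250 y'=-2.9133

F_att = 5/4·(g−p) = 5/4·(-6,4) = (-7.5000,5.0000)
o1: d²=5 ≤ ρ²=22; F_rep = 35·(1,2)/5² = (1.4000,2.8000)
o2: d²=16 ≤ ρ²=22; F_rep = 35·(0,4)/16² = (0.0000,0.5469)
o3: d²=377 > ρ²=22 → inactive
F = F_att + ΣF_rep = (-6.1000,8.3469)
p' = p + 1/4·F = (-2.5250,-2.9133)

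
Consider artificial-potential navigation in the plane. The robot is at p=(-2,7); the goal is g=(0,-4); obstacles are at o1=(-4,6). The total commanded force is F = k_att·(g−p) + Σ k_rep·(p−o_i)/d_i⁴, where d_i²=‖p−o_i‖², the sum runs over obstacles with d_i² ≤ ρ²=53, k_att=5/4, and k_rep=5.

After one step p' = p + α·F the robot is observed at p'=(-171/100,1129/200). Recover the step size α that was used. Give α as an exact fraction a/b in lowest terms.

α = 1/10

F_att = 5/4·(g−p) = 5/4·(2,-11) = (2.5000,-13.7500)
o1: d²=5 ≤ ρ²=53; F_rep = 5·(2,1)/5² = (0.4000,0.2000)
F = F_att + ΣF_rep = (2.9000,-13.5500)
Δp = p'−p = (0.2900,-1.3550); α = Δx/Fx = (29/100) / (29/10) = 1/10
check: Δy/Fy = (-271/200) / (-271/20) = 1/10 ✓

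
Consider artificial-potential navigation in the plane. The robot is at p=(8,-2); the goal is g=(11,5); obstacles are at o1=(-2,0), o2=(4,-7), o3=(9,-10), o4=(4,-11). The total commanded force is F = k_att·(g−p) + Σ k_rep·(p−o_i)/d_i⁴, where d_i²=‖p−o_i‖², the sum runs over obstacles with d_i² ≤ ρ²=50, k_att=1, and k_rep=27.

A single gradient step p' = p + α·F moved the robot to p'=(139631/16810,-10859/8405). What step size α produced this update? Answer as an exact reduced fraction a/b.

F_att = 1·(g−p) = 1·(3,7) = (3.0000,7.0000)
o1: d²=104 > ρ²=50 → inactive
o2: d²=41 ≤ ρ²=50; F_rep = 27·(4,5)/41² = (0.0642,0.0803)
o3: d²=65 > ρ²=50 → inactive
o4: d²=97 > ρ²=50 → inactive
F = F_att + ΣF_rep = (3.0642,7.0803)
Δp = p'−p = (0.3064,0.7080); α = Δx/Fx = (5151/16810) / (5151/1681) = 1/10
check: Δy/Fy = (5951/8405) / (11902/1681) = 1/10 ✓

α = 1/10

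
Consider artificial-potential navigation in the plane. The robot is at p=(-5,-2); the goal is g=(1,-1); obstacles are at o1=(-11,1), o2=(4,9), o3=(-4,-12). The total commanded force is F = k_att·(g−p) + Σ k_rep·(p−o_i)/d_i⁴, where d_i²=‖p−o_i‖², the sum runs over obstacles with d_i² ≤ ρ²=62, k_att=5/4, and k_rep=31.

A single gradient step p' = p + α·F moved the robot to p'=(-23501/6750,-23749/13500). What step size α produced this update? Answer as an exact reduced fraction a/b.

F_att = 5/4·(g−p) = 5/4·(6,1) = (7.5000,1.2500)
o1: d²=45 ≤ ρ²=62; F_rep = 31·(6,-3)/45² = (0.0919,-0.0459)
o2: d²=202 > ρ²=62 → inactive
o3: d²=101 > ρ²=62 → inactive
F = F_att + ΣF_rep = (7.5919,1.2041)
Δp = p'−p = (1.5184,0.2408); α = Δx/Fx = (10249/6750) / (10249/1350) = 1/5
check: Δy/Fy = (3251/13500) / (3251/2700) = 1/5 ✓

α = 1/5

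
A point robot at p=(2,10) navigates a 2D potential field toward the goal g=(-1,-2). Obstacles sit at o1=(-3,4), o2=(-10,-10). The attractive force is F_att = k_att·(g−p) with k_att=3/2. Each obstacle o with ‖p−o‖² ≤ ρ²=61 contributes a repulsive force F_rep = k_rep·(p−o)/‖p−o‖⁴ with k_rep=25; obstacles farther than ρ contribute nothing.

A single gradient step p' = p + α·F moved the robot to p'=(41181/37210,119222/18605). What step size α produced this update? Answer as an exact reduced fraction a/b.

α = 1/5

F_att = 3/2·(g−p) = 3/2·(-3,-12) = (-4.5000,-18.0000)
o1: d²=61 ≤ ρ²=61; F_rep = 25·(5,6)/61² = (0.0336,0.0403)
o2: d²=544 > ρ²=61 → inactive
F = F_att + ΣF_rep = (-4.4664,-17.9597)
Δp = p'−p = (-0.8933,-3.5919); α = Δx/Fx = (-33239/37210) / (-33239/7442) = 1/5
check: Δy/Fy = (-66828/18605) / (-66828/3721) = 1/5 ✓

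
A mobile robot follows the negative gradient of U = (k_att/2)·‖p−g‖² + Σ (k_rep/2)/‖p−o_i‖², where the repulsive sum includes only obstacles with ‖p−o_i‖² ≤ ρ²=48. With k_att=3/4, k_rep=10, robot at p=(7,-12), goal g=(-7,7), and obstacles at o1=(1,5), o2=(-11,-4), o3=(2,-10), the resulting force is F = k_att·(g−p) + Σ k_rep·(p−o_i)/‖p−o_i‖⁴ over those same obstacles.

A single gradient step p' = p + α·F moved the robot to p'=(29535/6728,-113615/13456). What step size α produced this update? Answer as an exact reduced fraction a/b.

α = 1/4

F_att = 3/4·(g−p) = 3/4·(-14,19) = (-10.5000,14.2500)
o1: d²=325 > ρ²=48 → inactive
o2: d²=388 > ρ²=48 → inactive
o3: d²=29 ≤ ρ²=48; F_rep = 10·(5,-2)/29² = (0.0595,-0.0238)
F = F_att + ΣF_rep = (-10.4405,14.2262)
Δp = p'−p = (-2.6101,3.5566); α = Δx/Fx = (-17561/6728) / (-17561/1682) = 1/4
check: Δy/Fy = (47857/13456) / (47857/3364) = 1/4 ✓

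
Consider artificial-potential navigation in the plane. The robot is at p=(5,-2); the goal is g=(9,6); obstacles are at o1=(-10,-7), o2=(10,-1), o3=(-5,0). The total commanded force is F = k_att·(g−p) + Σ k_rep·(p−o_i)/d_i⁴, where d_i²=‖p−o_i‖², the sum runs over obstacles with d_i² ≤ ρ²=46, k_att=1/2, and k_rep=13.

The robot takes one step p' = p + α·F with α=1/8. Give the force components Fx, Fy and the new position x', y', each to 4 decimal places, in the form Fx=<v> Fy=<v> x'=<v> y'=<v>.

Fx=1.9038 Fy=3.9808 x'=5.2380 y'=-1.5024

F_att = 1/2·(g−p) = 1/2·(4,8) = (2.0000,4.0000)
o1: d²=250 > ρ²=46 → inactive
o2: d²=26 ≤ ρ²=46; F_rep = 13·(-5,-1)/26² = (-0.0962,-0.0192)
o3: d²=104 > ρ²=46 → inactive
F = F_att + ΣF_rep = (1.9038,3.9808)
p' = p + 1/8·F = (5.2380,-1.5024)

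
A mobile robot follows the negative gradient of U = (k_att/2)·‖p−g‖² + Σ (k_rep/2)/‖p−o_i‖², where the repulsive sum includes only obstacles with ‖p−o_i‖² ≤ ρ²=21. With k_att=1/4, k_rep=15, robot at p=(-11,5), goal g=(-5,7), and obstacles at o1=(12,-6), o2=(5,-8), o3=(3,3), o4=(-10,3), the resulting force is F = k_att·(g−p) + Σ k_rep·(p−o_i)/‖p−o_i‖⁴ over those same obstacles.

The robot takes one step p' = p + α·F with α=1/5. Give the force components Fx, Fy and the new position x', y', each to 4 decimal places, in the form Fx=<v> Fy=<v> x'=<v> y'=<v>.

F_att = 1/4·(g−p) = 1/4·(6,2) = (1.5000,0.5000)
o1: d²=650 > ρ²=21 → inactive
o2: d²=425 > ρ²=21 → inactive
o3: d²=200 > ρ²=21 → inactive
o4: d²=5 ≤ ρ²=21; F_rep = 15·(-1,2)/5² = (-0.6000,1.2000)
F = F_att + ΣF_rep = (0.9000,1.7000)
p' = p + 1/5·F = (-10.8200,5.3400)

Fx=0.9000 Fy=1.7000 x'=-10.8200 y'=5.3400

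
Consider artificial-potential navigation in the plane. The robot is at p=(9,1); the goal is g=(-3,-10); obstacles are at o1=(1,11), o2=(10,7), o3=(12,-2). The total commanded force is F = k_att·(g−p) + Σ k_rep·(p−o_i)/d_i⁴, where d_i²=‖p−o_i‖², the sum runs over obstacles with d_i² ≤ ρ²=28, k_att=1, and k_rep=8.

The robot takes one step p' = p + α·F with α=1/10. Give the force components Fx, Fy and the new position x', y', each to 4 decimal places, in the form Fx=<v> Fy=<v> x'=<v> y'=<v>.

Fx=-12.0741 Fy=-10.9259 x'=7.7926 y'=-0.0926

F_att = 1·(g−p) = 1·(-12,-11) = (-12.0000,-11.0000)
o1: d²=164 > ρ²=28 → inactive
o2: d²=37 > ρ²=28 → inactive
o3: d²=18 ≤ ρ²=28; F_rep = 8·(-3,3)/18² = (-0.0741,0.0741)
F = F_att + ΣF_rep = (-12.0741,-10.9259)
p' = p + 1/10·F = (7.7926,-0.0926)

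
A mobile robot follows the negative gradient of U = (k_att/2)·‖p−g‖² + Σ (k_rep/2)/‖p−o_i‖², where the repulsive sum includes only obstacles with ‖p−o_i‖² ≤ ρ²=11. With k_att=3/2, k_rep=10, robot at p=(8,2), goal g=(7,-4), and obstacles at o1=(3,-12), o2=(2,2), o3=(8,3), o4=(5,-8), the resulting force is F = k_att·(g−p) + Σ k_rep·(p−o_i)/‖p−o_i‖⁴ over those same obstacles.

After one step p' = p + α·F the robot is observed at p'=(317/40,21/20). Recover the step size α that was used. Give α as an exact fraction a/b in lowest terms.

α = 1/20

F_att = 3/2·(g−p) = 3/2·(-1,-6) = (-1.5000,-9.0000)
o1: d²=221 > ρ²=11 → inactive
o2: d²=36 > ρ²=11 → inactive
o3: d²=1 ≤ ρ²=11; F_rep = 10·(0,-1)/1² = (0.0000,-10.0000)
o4: d²=109 > ρ²=11 → inactive
F = F_att + ΣF_rep = (-1.5000,-19.0000)
Δp = p'−p = (-0.0750,-0.9500); α = Δx/Fx = (-3/40) / (-3/2) = 1/20
check: Δy/Fy = (-19/20) / (-19) = 1/20 ✓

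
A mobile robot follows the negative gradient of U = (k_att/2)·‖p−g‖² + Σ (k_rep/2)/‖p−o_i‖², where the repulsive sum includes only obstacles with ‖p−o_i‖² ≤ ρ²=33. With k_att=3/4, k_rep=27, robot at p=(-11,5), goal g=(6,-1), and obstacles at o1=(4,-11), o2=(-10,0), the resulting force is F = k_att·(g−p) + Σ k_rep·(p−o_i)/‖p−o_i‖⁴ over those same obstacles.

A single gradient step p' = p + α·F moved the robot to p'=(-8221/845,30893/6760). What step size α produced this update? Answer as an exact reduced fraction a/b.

α = 1/10

F_att = 3/4·(g−p) = 3/4·(17,-6) = (12.7500,-4.5000)
o1: d²=481 > ρ²=33 → inactive
o2: d²=26 ≤ ρ²=33; F_rep = 27·(-1,5)/26² = (-0.0399,0.1997)
F = F_att + ΣF_rep = (12.7101,-4.3003)
Δp = p'−p = (1.2710,-0.4300); α = Δx/Fx = (1074/845) / (2148/169) = 1/10
check: Δy/Fy = (-2907/6760) / (-2907/676) = 1/10 ✓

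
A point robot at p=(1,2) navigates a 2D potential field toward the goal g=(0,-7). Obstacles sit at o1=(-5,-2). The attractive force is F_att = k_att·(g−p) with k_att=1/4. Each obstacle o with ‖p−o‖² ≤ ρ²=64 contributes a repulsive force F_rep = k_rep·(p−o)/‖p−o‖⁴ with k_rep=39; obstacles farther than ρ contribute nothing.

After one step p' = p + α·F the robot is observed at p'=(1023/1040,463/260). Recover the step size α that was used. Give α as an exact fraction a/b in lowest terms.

F_att = 1/4·(g−p) = 1/4·(-1,-9) = (-0.2500,-2.2500)
o1: d²=52 ≤ ρ²=64; F_rep = 39·(6,4)/52² = (0.0865,0.0577)
F = F_att + ΣF_rep = (-0.1635,-2.1923)
Δp = p'−p = (-0.0163,-0.2192); α = Δx/Fx = (-17/1040) / (-17/104) = 1/10
check: Δy/Fy = (-57/260) / (-57/26) = 1/10 ✓

α = 1/10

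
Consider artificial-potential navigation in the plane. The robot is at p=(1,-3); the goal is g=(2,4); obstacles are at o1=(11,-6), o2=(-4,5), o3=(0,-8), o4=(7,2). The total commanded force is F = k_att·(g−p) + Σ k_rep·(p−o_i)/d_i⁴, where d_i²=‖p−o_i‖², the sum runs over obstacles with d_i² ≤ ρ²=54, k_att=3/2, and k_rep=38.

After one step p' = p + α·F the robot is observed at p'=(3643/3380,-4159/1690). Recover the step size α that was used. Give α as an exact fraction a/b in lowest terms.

F_att = 3/2·(g−p) = 3/2·(1,7) = (1.5000,10.5000)
o1: d²=109 > ρ²=54 → inactive
o2: d²=89 > ρ²=54 → inactive
o3: d²=26 ≤ ρ²=54; F_rep = 38·(1,5)/26² = (0.0562,0.2811)
o4: d²=61 > ρ²=54 → inactive
F = F_att + ΣF_rep = (1.5562,10.7811)
Δp = p'−p = (0.0778,0.5391); α = Δx/Fx = (263/3380) / (263/169) = 1/20
check: Δy/Fy = (911/1690) / (1822/169) = 1/20 ✓

α = 1/20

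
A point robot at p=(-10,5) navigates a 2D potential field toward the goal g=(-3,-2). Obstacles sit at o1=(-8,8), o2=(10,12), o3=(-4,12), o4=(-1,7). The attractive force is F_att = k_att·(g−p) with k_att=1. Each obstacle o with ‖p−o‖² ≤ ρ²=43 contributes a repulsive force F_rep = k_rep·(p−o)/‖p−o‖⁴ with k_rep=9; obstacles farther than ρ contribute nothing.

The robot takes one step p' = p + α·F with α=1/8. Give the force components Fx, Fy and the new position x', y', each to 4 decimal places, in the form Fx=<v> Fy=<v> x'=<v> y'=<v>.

Fx=6.8935 Fy=-7.1598 x'=-9.1383 y'=4.1050

F_att = 1·(g−p) = 1·(7,-7) = (7.0000,-7.0000)
o1: d²=13 ≤ ρ²=43; F_rep = 9·(-2,-3)/13² = (-0.1065,-0.1598)
o2: d²=449 > ρ²=43 → inactive
o3: d²=85 > ρ²=43 → inactive
o4: d²=85 > ρ²=43 → inactive
F = F_att + ΣF_rep = (6.8935,-7.1598)
p' = p + 1/8·F = (-9.1383,4.1050)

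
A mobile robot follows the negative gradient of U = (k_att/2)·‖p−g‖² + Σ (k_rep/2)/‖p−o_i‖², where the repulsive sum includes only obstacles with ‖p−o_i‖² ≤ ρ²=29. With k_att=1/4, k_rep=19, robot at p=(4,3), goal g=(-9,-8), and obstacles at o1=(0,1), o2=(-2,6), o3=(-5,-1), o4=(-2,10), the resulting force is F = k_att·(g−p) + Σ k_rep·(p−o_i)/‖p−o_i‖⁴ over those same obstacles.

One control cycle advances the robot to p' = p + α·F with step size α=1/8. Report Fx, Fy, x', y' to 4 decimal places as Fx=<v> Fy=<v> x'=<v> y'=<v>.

Fx=-3.0600 Fy=-2.6550 x'=3.6175 y'=2.6681

F_att = 1/4·(g−p) = 1/4·(-13,-11) = (-3.2500,-2.7500)
o1: d²=20 ≤ ρ²=29; F_rep = 19·(4,2)/20² = (0.1900,0.0950)
o2: d²=45 > ρ²=29 → inactive
o3: d²=97 > ρ²=29 → inactive
o4: d²=85 > ρ²=29 → inactive
F = F_att + ΣF_rep = (-3.0600,-2.6550)
p' = p + 1/8·F = (3.6175,2.6681)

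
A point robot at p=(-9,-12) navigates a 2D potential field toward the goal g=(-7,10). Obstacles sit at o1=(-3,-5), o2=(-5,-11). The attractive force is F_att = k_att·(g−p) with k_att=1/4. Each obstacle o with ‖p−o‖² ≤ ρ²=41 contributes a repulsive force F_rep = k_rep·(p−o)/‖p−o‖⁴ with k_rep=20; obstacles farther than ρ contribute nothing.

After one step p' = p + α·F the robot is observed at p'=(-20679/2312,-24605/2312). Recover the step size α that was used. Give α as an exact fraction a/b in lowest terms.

F_att = 1/4·(g−p) = 1/4·(2,22) = (0.5000,5.5000)
o1: d²=85 > ρ²=41 → inactive
o2: d²=17 ≤ ρ²=41; F_rep = 20·(-4,-1)/17² = (-0.2768,-0.0692)
F = F_att + ΣF_rep = (0.2232,5.4308)
Δp = p'−p = (0.0558,1.3577); α = Δx/Fx = (129/2312) / (129/578) = 1/4
check: Δy/Fy = (3139/2312) / (3139/578) = 1/4 ✓

α = 1/4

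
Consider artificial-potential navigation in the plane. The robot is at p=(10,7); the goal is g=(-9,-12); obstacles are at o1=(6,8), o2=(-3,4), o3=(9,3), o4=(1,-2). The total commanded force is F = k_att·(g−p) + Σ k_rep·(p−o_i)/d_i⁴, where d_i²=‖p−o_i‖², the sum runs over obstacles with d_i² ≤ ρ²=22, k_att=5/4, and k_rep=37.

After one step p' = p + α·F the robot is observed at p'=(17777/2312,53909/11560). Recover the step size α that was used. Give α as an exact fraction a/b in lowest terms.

F_att = 5/4·(g−p) = 5/4·(-19,-19) = (-23.7500,-23.7500)
o1: d²=17 ≤ ρ²=22; F_rep = 37·(4,-1)/17² = (0.5121,-0.1280)
o2: d²=178 > ρ²=22 → inactive
o3: d²=17 ≤ ρ²=22; F_rep = 37·(1,4)/17² = (0.1280,0.5121)
o4: d²=162 > ρ²=22 → inactive
F = F_att + ΣF_rep = (-23.1099,-23.3659)
Δp = p'−p = (-2.3110,-2.3366); α = Δx/Fx = (-5343/2312) / (-26715/1156) = 1/10
check: Δy/Fy = (-27011/11560) / (-27011/1156) = 1/10 ✓

α = 1/10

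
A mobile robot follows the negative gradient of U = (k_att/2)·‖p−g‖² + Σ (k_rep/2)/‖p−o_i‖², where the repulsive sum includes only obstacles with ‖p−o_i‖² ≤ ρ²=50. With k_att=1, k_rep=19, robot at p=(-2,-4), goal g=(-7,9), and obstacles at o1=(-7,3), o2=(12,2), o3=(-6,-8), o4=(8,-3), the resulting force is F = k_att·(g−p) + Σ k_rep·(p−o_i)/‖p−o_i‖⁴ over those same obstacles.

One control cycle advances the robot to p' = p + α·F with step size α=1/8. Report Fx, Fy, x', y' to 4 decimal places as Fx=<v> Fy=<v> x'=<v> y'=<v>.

Fx=-4.9258 Fy=13.0742 x'=-2.6157 y'=-2.3657

F_att = 1·(g−p) = 1·(-5,13) = (-5.0000,13.0000)
o1: d²=74 > ρ²=50 → inactive
o2: d²=232 > ρ²=50 → inactive
o3: d²=32 ≤ ρ²=50; F_rep = 19·(4,4)/32² = (0.0742,0.0742)
o4: d²=101 > ρ²=50 → inactive
F = F_att + ΣF_rep = (-4.9258,13.0742)
p' = p + 1/8·F = (-2.6157,-2.3657)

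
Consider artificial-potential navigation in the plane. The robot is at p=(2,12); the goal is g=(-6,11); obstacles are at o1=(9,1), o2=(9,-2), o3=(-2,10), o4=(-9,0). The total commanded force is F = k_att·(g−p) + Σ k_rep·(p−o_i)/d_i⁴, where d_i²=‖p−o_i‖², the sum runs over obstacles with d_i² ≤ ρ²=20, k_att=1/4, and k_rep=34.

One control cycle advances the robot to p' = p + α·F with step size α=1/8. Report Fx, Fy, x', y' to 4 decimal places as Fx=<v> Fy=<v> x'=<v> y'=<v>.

F_att = 1/4·(g−p) = 1/4·(-8,-1) = (-2.0000,-0.2500)
o1: d²=170 > ρ²=20 → inactive
o2: d²=245 > ρ²=20 → inactive
o3: d²=20 ≤ ρ²=20; F_rep = 34·(4,2)/20² = (0.3400,0.1700)
o4: d²=265 > ρ²=20 → inactive
F = F_att + ΣF_rep = (-1.6600,-0.0800)
p' = p + 1/8·F = (1.7925,11.9900)

Fx=-1.6600 Fy=-0.0800 x'=1.7925 y'=11.9900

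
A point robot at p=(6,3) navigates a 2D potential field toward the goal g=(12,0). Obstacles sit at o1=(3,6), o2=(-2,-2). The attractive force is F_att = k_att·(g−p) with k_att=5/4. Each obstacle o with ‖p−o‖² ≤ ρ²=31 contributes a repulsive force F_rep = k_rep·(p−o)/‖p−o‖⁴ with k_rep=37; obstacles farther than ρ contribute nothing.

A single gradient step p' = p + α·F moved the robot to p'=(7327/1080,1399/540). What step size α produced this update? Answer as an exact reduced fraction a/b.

F_att = 5/4·(g−p) = 5/4·(6,-3) = (7.5000,-3.7500)
o1: d²=18 ≤ ρ²=31; F_rep = 37·(3,-3)/18² = (0.3426,-0.3426)
o2: d²=89 > ρ²=31 → inactive
F = F_att + ΣF_rep = (7.8426,-4.0926)
Δp = p'−p = (0.7843,-0.4093); α = Δx/Fx = (847/1080) / (847/108) = 1/10
check: Δy/Fy = (-221/540) / (-221/54) = 1/10 ✓

α = 1/10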